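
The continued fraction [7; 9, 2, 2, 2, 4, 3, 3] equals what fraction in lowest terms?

37869/5329

Using pₖ = aₖpₖ₋₁ + pₖ₋₂ and qₖ = aₖqₖ₋₁ + qₖ₋₂:
  k=0: a=7, p=7, q=1
  k=1: a=9, p=64, q=9
  k=2: a=2, p=135, q=19
  k=3: a=2, p=334, q=47
  k=4: a=2, p=803, q=113
  k=5: a=4, p=3546, q=499
  k=6: a=3, p=11441, q=1610
  k=7: a=3, p=37869, q=5329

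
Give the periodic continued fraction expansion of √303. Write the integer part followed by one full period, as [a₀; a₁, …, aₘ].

[17; 2, 2, 5, 2, 2, 34]

a₀ = ⌊√303⌋ = 17.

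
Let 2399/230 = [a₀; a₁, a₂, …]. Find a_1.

2

2399 = 10·230 + 99   →  a_0 = 10
230 = 2·99 + 32   →  a_1 = 2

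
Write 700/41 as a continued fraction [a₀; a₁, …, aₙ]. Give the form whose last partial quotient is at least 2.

[17; 13, 1, 2]

700 = 17*41 + 3
41 = 13*3 + 2
3 = 1*2 + 1
2 = 2*1 + 0  (stop)
So 700/41 = [17; 13, 1, 2].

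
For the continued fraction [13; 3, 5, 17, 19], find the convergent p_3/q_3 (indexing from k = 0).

3661/275

Using pₖ = aₖpₖ₋₁ + pₖ₋₂, qₖ = aₖqₖ₋₁ + qₖ₋₂ (with p₋₁=1, p₋₂=0, q₋₁=0, q₋₂=1):
  k=0: a=13, p=13, q=1
  k=1: a=3, p=40, q=3
  k=2: a=5, p=213, q=16
  k=3: a=17, p=3661, q=275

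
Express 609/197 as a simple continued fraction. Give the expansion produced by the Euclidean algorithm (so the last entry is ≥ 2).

[3; 10, 1, 17]

609 = 3·197 + 18
197 = 10·18 + 17
18 = 1·17 + 1
17 = 17·1 + 0  (stop)
So 609/197 = [3; 10, 1, 17].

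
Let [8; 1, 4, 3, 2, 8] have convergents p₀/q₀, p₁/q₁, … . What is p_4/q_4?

326/37

Using pₖ = aₖpₖ₋₁ + pₖ₋₂, qₖ = aₖqₖ₋₁ + qₖ₋₂ (with p₋₁=1, p₋₂=0, q₋₁=0, q₋₂=1):
  k=0: a=8, p=8, q=1
  k=1: a=1, p=9, q=1
  k=2: a=4, p=44, q=5
  k=3: a=3, p=141, q=16
  k=4: a=2, p=326, q=37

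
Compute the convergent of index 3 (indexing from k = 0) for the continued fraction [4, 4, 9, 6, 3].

959/226

Using pₖ = aₖpₖ₋₁ + pₖ₋₂, qₖ = aₖqₖ₋₁ + qₖ₋₂ (with p₋₁=1, p₋₂=0, q₋₁=0, q₋₂=1):
  k=0: a=4, p=4, q=1
  k=1: a=4, p=17, q=4
  k=2: a=9, p=157, q=37
  k=3: a=6, p=959, q=226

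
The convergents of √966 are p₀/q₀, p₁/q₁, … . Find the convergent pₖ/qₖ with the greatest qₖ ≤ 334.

√966 = [31; 12, 2, 2, 2, 12, 62, …] (period length 6).
Convergents:
  p_0/q_0 = 31/1
  p_1/q_1 = 373/12
  p_2/q_2 = 777/25
  p_3/q_3 = 1927/62
  p_4/q_4 = 4631/149
  p_5/q_5 = 57499/1850
q_4 = 149 ≤ 334 < 1850 = q_5, so the answer is 4631/149.

4631/149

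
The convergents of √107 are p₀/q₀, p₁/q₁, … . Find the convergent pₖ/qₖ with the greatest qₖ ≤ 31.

√107 = [10; 2, 1, 9, 1, 2, 20, …] (period length 6).
Convergents:
  p_0/q_0 = 10/1
  p_1/q_1 = 21/2
  p_2/q_2 = 31/3
  p_3/q_3 = 300/29
  p_4/q_4 = 331/32
q_3 = 29 ≤ 31 < 32 = q_4, so the answer is 300/29.

300/29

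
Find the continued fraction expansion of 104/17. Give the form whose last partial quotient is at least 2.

[6; 8, 2]

104 = 6×17 + 2
17 = 8×2 + 1
2 = 2×1 + 0  (stop)
So 104/17 = [6; 8, 2].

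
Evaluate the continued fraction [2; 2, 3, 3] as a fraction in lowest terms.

56/23

Fold from the inside: start with 3/1.
  3 + 1/3 = 10/3
  2 + 3/10 = 23/10
  2 + 10/23 = 56/23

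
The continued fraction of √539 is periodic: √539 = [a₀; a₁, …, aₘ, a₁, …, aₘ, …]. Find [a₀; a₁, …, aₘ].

a₀ = ⌊√539⌋ = 23.

[23; 4, 1, 1, 1, 1, 1, 4, 46]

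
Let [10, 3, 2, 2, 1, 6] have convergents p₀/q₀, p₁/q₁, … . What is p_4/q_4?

Using pₖ = aₖpₖ₋₁ + pₖ₋₂, qₖ = aₖqₖ₋₁ + qₖ₋₂ (with p₋₁=1, p₋₂=0, q₋₁=0, q₋₂=1):
  k=0: a=10, p=10, q=1
  k=1: a=3, p=31, q=3
  k=2: a=2, p=72, q=7
  k=3: a=2, p=175, q=17
  k=4: a=1, p=247, q=24

247/24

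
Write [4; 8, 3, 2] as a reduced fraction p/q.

239/58

Fold from the inside: start with 2/1.
  3 + 1/2 = 7/2
  8 + 2/7 = 58/7
  4 + 7/58 = 239/58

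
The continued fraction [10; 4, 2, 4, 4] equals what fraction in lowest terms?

Fold from the inside: start with 4/1.
  4 + 1/4 = 17/4
  2 + 4/17 = 38/17
  4 + 17/38 = 169/38
  10 + 38/169 = 1728/169

1728/169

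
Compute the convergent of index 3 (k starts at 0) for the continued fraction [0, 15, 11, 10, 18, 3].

Using pₖ = aₖpₖ₋₁ + pₖ₋₂, qₖ = aₖqₖ₋₁ + qₖ₋₂ (with p₋₁=1, p₋₂=0, q₋₁=0, q₋₂=1):
  k=0: a=0, p=0, q=1
  k=1: a=15, p=1, q=15
  k=2: a=11, p=11, q=166
  k=3: a=10, p=111, q=1675

111/1675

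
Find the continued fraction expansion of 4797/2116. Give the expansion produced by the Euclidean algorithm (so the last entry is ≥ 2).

4797 = 2·2116 + 565
2116 = 3·565 + 421
565 = 1·421 + 144
421 = 2·144 + 133
144 = 1·133 + 11
133 = 12·11 + 1
11 = 11·1 + 0  (stop)
So 4797/2116 = [2; 3, 1, 2, 1, 12, 11].

[2; 3, 1, 2, 1, 12, 11]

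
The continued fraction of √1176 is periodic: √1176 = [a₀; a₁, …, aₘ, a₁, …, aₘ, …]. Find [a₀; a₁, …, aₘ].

a₀ = ⌊√1176⌋ = 34.
With m₀=0, d₀=1 and mₖ₊₁ = dₖaₖ − mₖ, dₖ₊₁ = (n − mₖ₊₁²)/dₖ, aₖ₊₁ = ⌊(a₀+mₖ₊₁)/dₖ₊₁⌋:
  k=1: m=34, d=20, a=3
  k=2: m=26, d=25, a=2
  k=3: m=24, d=24, a=2
  k=4: m=24, d=25, a=2
  k=5: m=26, d=20, a=3
  k=6: m=34, d=1, a=68
d=1 and a=2a₀=68 at k=6, so the next step gives (m, d) = (34, 20) again — its k=1 value — and the period has length 6.

[34; 3, 2, 2, 2, 3, 68]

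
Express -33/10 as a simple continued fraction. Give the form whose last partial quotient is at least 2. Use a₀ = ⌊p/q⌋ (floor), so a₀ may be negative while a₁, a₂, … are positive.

[-4; 1, 2, 3]

-33 = -4·10 + 7
10 = 1·7 + 3
7 = 2·3 + 1
3 = 3·1 + 0  (stop)
So -33/10 = [-4; 1, 2, 3].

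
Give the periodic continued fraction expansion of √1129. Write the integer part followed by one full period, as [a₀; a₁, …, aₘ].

[33; 1, 1, 1, 1, 66]

a₀ = ⌊√1129⌋ = 33.
With m₀=0, d₀=1 and mₖ₊₁ = dₖaₖ − mₖ, dₖ₊₁ = (n − mₖ₊₁²)/dₖ, aₖ₊₁ = ⌊(a₀+mₖ₊₁)/dₖ₊₁⌋:
  k=1: m=33, d=40, a=1
  k=2: m=7, d=27, a=1
  k=3: m=20, d=27, a=1
  k=4: m=7, d=40, a=1
  k=5: m=33, d=1, a=66
d=1 and a=2a₀=66 at k=5, so the next step gives (m, d) = (33, 40) again — its k=1 value — and the period has length 5.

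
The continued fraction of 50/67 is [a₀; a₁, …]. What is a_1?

50 = 0·67 + 50   →  a_0 = 0
67 = 1·50 + 17   →  a_1 = 1

1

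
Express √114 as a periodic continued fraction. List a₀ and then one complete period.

[10; 1, 2, 10, 2, 1, 20]

a₀ = ⌊√114⌋ = 10.
With m₀=0, d₀=1 and mₖ₊₁ = dₖaₖ − mₖ, dₖ₊₁ = (n − mₖ₊₁²)/dₖ, aₖ₊₁ = ⌊(a₀+mₖ₊₁)/dₖ₊₁⌋:
  k=1: m=10, d=14, a=1
  k=2: m=4, d=7, a=2
  k=3: m=10, d=2, a=10
  k=4: m=10, d=7, a=2
  k=5: m=4, d=14, a=1
  k=6: m=10, d=1, a=20
d=1 and a=2a₀=20 at k=6, so the next step gives (m, d) = (10, 14) again — its k=1 value — and the period has length 6.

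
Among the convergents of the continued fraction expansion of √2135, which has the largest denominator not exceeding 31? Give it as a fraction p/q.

1340/29

√2135 = [46; 4, 1, 5, 1, 4, 92, …] (period length 6).
Convergents:
  p_0/q_0 = 46/1
  p_1/q_1 = 185/4
  p_2/q_2 = 231/5
  p_3/q_3 = 1340/29
  p_4/q_4 = 1571/34
q_3 = 29 ≤ 31 < 34 = q_4, so the answer is 1340/29.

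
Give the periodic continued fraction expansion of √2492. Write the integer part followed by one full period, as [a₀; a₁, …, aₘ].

[49; 1, 11, 2, 24, 2, 11, 1, 98]

a₀ = ⌊√2492⌋ = 49.
With m₀=0, d₀=1 and mₖ₊₁ = dₖaₖ − mₖ, dₖ₊₁ = (n − mₖ₊₁²)/dₖ, aₖ₊₁ = ⌊(a₀+mₖ₊₁)/dₖ₊₁⌋:
  k=1: m=49, d=91, a=1
  k=2: m=42, d=8, a=11
  k=3: m=46, d=47, a=2
  k=4: m=48, d=4, a=24
  k=5: m=48, d=47, a=2
  k=6: m=46, d=8, a=11
  k=7: m=42, d=91, a=1
  k=8: m=49, d=1, a=98
d=1 and a=2a₀=98 at k=8, so the next step gives (m, d) = (49, 91) again — its k=1 value — and the period has length 8.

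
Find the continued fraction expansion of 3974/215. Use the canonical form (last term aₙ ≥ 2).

3974 = 18·215 + 104
215 = 2·104 + 7
104 = 14·7 + 6
7 = 1·6 + 1
6 = 6·1 + 0  (stop)
So 3974/215 = [18; 2, 14, 1, 6].

[18; 2, 14, 1, 6]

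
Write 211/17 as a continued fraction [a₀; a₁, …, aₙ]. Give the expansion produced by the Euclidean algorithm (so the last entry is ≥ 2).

[12; 2, 2, 3]

211 = 12*17 + 7
17 = 2*7 + 3
7 = 2*3 + 1
3 = 3*1 + 0  (stop)
So 211/17 = [12; 2, 2, 3].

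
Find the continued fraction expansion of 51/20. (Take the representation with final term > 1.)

[2; 1, 1, 4, 2]

51 = 2×20 + 11
20 = 1×11 + 9
11 = 1×9 + 2
9 = 4×2 + 1
2 = 2×1 + 0  (stop)
So 51/20 = [2; 1, 1, 4, 2].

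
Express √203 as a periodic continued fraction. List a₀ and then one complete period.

a₀ = ⌊√203⌋ = 14.
With m₀=0, d₀=1 and mₖ₊₁ = dₖaₖ − mₖ, dₖ₊₁ = (n − mₖ₊₁²)/dₖ, aₖ₊₁ = ⌊(a₀+mₖ₊₁)/dₖ₊₁⌋:
  k=1: m=14, d=7, a=4
  k=2: m=14, d=1, a=28
d=1 and a=2a₀=28 at k=2, so the next step gives (m, d) = (14, 7) again — its k=1 value — and the period has length 2.

[14; 4, 28]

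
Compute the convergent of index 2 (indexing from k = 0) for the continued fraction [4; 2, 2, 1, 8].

Using pₖ = aₖpₖ₋₁ + pₖ₋₂, qₖ = aₖqₖ₋₁ + qₖ₋₂ (with p₋₁=1, p₋₂=0, q₋₁=0, q₋₂=1):
  k=0: a=4, p=4, q=1
  k=1: a=2, p=9, q=2
  k=2: a=2, p=22, q=5

22/5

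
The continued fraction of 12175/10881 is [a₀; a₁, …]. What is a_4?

4

12175 = 1·10881 + 1294   →  a_0 = 1
10881 = 8·1294 + 529   →  a_1 = 8
1294 = 2·529 + 236   →  a_2 = 2
529 = 2·236 + 57   →  a_3 = 2
236 = 4·57 + 8   →  a_4 = 4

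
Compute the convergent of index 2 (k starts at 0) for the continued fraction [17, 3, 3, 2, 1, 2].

Using pₖ = aₖpₖ₋₁ + pₖ₋₂, qₖ = aₖqₖ₋₁ + qₖ₋₂ (with p₋₁=1, p₋₂=0, q₋₁=0, q₋₂=1):
  k=0: a=17, p=17, q=1
  k=1: a=3, p=52, q=3
  k=2: a=3, p=173, q=10

173/10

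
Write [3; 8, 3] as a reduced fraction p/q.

78/25

Using pₖ = aₖpₖ₋₁ + pₖ₋₂ and qₖ = aₖqₖ₋₁ + qₖ₋₂:
  k=0: a=3, p=3, q=1
  k=1: a=8, p=25, q=8
  k=2: a=3, p=78, q=25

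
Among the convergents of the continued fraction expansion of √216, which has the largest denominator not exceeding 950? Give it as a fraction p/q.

13918/947

√216 = [14; 1, 2, 3, 2, 1, 28, …] (period length 6).
Convergents:
  p_0/q_0 = 14/1
  p_1/q_1 = 15/1
  p_2/q_2 = 44/3
  p_3/q_3 = 147/10
  p_4/q_4 = 338/23
  p_5/q_5 = 485/33
  p_6/q_6 = 13918/947
  p_7/q_7 = 14403/980
q_6 = 947 ≤ 950 < 980 = q_7, so the answer is 13918/947.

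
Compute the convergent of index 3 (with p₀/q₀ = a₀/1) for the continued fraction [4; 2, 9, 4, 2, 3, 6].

Using pₖ = aₖpₖ₋₁ + pₖ₋₂, qₖ = aₖqₖ₋₁ + qₖ₋₂ (with p₋₁=1, p₋₂=0, q₋₁=0, q₋₂=1):
  k=0: a=4, p=4, q=1
  k=1: a=2, p=9, q=2
  k=2: a=9, p=85, q=19
  k=3: a=4, p=349, q=78

349/78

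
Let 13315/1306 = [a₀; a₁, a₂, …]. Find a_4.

13315 = 10·1306 + 255   →  a_0 = 10
1306 = 5·255 + 31   →  a_1 = 5
255 = 8·31 + 7   →  a_2 = 8
31 = 4·7 + 3   →  a_3 = 4
7 = 2·3 + 1   →  a_4 = 2

2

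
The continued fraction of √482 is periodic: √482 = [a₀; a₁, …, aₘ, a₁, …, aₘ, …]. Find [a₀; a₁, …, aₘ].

[21; 1, 20, 1, 42]

a₀ = ⌊√482⌋ = 21.
With m₀=0, d₀=1 and mₖ₊₁ = dₖaₖ − mₖ, dₖ₊₁ = (n − mₖ₊₁²)/dₖ, aₖ₊₁ = ⌊(a₀+mₖ₊₁)/dₖ₊₁⌋:
  k=1: m=21, d=41, a=1
  k=2: m=20, d=2, a=20
  k=3: m=20, d=41, a=1
  k=4: m=21, d=1, a=42
d=1 and a=2a₀=42 at k=4, so the next step gives (m, d) = (21, 41) again — its k=1 value — and the period has length 4.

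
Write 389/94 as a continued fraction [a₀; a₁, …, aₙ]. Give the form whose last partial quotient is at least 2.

389 = 4×94 + 13
94 = 7×13 + 3
13 = 4×3 + 1
3 = 3×1 + 0  (stop)
So 389/94 = [4; 7, 4, 3].

[4; 7, 4, 3]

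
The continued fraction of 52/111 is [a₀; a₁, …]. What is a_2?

7

52 = 0·111 + 52   →  a_0 = 0
111 = 2·52 + 7   →  a_1 = 2
52 = 7·7 + 3   →  a_2 = 7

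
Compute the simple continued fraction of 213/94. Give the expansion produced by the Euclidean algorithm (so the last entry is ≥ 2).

213 = 2·94 + 25
94 = 3·25 + 19
25 = 1·19 + 6
19 = 3·6 + 1
6 = 6·1 + 0  (stop)
So 213/94 = [2; 3, 1, 3, 6].

[2; 3, 1, 3, 6]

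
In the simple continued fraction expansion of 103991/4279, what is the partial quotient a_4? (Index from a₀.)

103991 = 24·4279 + 1295   →  a_0 = 24
4279 = 3·1295 + 394   →  a_1 = 3
1295 = 3·394 + 113   →  a_2 = 3
394 = 3·113 + 55   →  a_3 = 3
113 = 2·55 + 3   →  a_4 = 2

2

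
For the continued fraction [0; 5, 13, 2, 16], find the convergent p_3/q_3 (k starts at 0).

Using pₖ = aₖpₖ₋₁ + pₖ₋₂, qₖ = aₖqₖ₋₁ + qₖ₋₂ (with p₋₁=1, p₋₂=0, q₋₁=0, q₋₂=1):
  k=0: a=0, p=0, q=1
  k=1: a=5, p=1, q=5
  k=2: a=13, p=13, q=66
  k=3: a=2, p=27, q=137

27/137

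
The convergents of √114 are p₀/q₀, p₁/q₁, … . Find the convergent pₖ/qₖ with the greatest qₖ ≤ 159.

1025/96

√114 = [10; 1, 2, 10, 2, 1, 20, …] (period length 6).
Convergents:
  p_0/q_0 = 10/1
  p_1/q_1 = 11/1
  p_2/q_2 = 32/3
  p_3/q_3 = 331/31
  p_4/q_4 = 694/65
  p_5/q_5 = 1025/96
  p_6/q_6 = 21194/1985
q_5 = 96 ≤ 159 < 1985 = q_6, so the answer is 1025/96.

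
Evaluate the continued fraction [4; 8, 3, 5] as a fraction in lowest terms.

548/133

Fold from the inside: start with 5/1.
  3 + 1/5 = 16/5
  8 + 5/16 = 133/16
  4 + 16/133 = 548/133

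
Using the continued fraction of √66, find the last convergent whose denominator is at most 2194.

8449/1040

√66 = [8; 8, 16, …] (period length 2).
Convergents:
  p_0/q_0 = 8/1
  p_1/q_1 = 65/8
  p_2/q_2 = 1048/129
  p_3/q_3 = 8449/1040
  p_4/q_4 = 136232/16769
q_3 = 1040 ≤ 2194 < 16769 = q_4, so the answer is 8449/1040.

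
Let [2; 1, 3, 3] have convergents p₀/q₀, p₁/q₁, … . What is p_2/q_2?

Using pₖ = aₖpₖ₋₁ + pₖ₋₂, qₖ = aₖqₖ₋₁ + qₖ₋₂ (with p₋₁=1, p₋₂=0, q₋₁=0, q₋₂=1):
  k=0: a=2, p=2, q=1
  k=1: a=1, p=3, q=1
  k=2: a=3, p=11, q=4

11/4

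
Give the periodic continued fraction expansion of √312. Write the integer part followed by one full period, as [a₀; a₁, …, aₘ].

a₀ = ⌊√312⌋ = 17.

[17; 1, 1, 1, 34]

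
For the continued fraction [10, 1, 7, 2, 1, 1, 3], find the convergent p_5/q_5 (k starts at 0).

457/42

Using pₖ = aₖpₖ₋₁ + pₖ₋₂, qₖ = aₖqₖ₋₁ + qₖ₋₂ (with p₋₁=1, p₋₂=0, q₋₁=0, q₋₂=1):
  k=0: a=10, p=10, q=1
  k=1: a=1, p=11, q=1
  k=2: a=7, p=87, q=8
  k=3: a=2, p=185, q=17
  k=4: a=1, p=272, q=25
  k=5: a=1, p=457, q=42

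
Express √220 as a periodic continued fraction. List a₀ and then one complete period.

[14; 1, 4, 1, 28]

a₀ = ⌊√220⌋ = 14.
With m₀=0, d₀=1 and mₖ₊₁ = dₖaₖ − mₖ, dₖ₊₁ = (n − mₖ₊₁²)/dₖ, aₖ₊₁ = ⌊(a₀+mₖ₊₁)/dₖ₊₁⌋:
  k=1: m=14, d=24, a=1
  k=2: m=10, d=5, a=4
  k=3: m=10, d=24, a=1
  k=4: m=14, d=1, a=28
d=1 and a=2a₀=28 at k=4, so the next step gives (m, d) = (14, 24) again — its k=1 value — and the period has length 4.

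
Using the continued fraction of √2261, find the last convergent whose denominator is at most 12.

√2261 = [47; 1, 1, 4, 1, 1, 94, …] (period length 6).
Convergents:
  p_0/q_0 = 47/1
  p_1/q_1 = 48/1
  p_2/q_2 = 95/2
  p_3/q_3 = 428/9
  p_4/q_4 = 523/11
  p_5/q_5 = 951/20
q_4 = 11 ≤ 12 < 20 = q_5, so the answer is 523/11.

523/11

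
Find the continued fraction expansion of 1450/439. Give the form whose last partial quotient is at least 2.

1450 = 3×439 + 133
439 = 3×133 + 40
133 = 3×40 + 13
40 = 3×13 + 1
13 = 13×1 + 0  (stop)
So 1450/439 = [3; 3, 3, 3, 13].

[3; 3, 3, 3, 13]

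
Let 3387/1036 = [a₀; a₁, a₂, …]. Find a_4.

2

3387 = 3·1036 + 279   →  a_0 = 3
1036 = 3·279 + 199   →  a_1 = 3
279 = 1·199 + 80   →  a_2 = 1
199 = 2·80 + 39   →  a_3 = 2
80 = 2·39 + 2   →  a_4 = 2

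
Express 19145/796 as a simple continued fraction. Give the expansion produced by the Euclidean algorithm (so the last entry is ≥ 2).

19145 = 24·796 + 41
796 = 19·41 + 17
41 = 2·17 + 7
17 = 2·7 + 3
7 = 2·3 + 1
3 = 3·1 + 0  (stop)
So 19145/796 = [24; 19, 2, 2, 2, 3].

[24; 19, 2, 2, 2, 3]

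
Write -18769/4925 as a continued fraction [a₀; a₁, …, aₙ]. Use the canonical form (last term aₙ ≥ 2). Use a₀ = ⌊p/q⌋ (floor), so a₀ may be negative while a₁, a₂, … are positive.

-18769 = -4×4925 + 931
4925 = 5×931 + 270
931 = 3×270 + 121
270 = 2×121 + 28
121 = 4×28 + 9
28 = 3×9 + 1
9 = 9×1 + 0  (stop)
So -18769/4925 = [-4; 5, 3, 2, 4, 3, 9].

[-4; 5, 3, 2, 4, 3, 9]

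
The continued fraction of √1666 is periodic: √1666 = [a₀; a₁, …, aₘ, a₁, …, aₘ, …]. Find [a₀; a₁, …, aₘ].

a₀ = ⌊√1666⌋ = 40.
With m₀=0, d₀=1 and mₖ₊₁ = dₖaₖ − mₖ, dₖ₊₁ = (n − mₖ₊₁²)/dₖ, aₖ₊₁ = ⌊(a₀+mₖ₊₁)/dₖ₊₁⌋:
  k=1: m=40, d=66, a=1
  k=2: m=26, d=15, a=4
  k=3: m=34, d=34, a=2
  k=4: m=34, d=15, a=4
  k=5: m=26, d=66, a=1
  k=6: m=40, d=1, a=80
d=1 and a=2a₀=80 at k=6, so the next step gives (m, d) = (40, 66) again — its k=1 value — and the period has length 6.

[40; 1, 4, 2, 4, 1, 80]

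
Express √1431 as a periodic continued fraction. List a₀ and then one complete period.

[37; 1, 4, 1, 4, 1, 74]

a₀ = ⌊√1431⌋ = 37.
With m₀=0, d₀=1 and mₖ₊₁ = dₖaₖ − mₖ, dₖ₊₁ = (n − mₖ₊₁²)/dₖ, aₖ₊₁ = ⌊(a₀+mₖ₊₁)/dₖ₊₁⌋:
  k=1: m=37, d=62, a=1
  k=2: m=25, d=13, a=4
  k=3: m=27, d=54, a=1
  k=4: m=27, d=13, a=4
  k=5: m=25, d=62, a=1
  k=6: m=37, d=1, a=74
d=1 and a=2a₀=74 at k=6, so the next step gives (m, d) = (37, 62) again — its k=1 value — and the period has length 6.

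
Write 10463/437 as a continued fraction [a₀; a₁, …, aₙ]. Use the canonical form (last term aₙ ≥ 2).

[23; 1, 16, 2, 12]

10463 = 23*437 + 412
437 = 1*412 + 25
412 = 16*25 + 12
25 = 2*12 + 1
12 = 12*1 + 0  (stop)
So 10463/437 = [23; 1, 16, 2, 12].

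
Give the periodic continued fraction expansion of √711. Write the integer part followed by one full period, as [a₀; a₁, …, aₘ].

[26; 1, 1, 1, 52]

a₀ = ⌊√711⌋ = 26.
With m₀=0, d₀=1 and mₖ₊₁ = dₖaₖ − mₖ, dₖ₊₁ = (n − mₖ₊₁²)/dₖ, aₖ₊₁ = ⌊(a₀+mₖ₊₁)/dₖ₊₁⌋:
  k=1: m=26, d=35, a=1
  k=2: m=9, d=18, a=1
  k=3: m=9, d=35, a=1
  k=4: m=26, d=1, a=52
d=1 and a=2a₀=52 at k=4, so the next step gives (m, d) = (26, 35) again — its k=1 value — and the period has length 4.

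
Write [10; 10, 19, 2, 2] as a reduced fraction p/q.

9847/975

Fold from the inside: start with 2/1.
  2 + 1/2 = 5/2
  19 + 2/5 = 97/5
  10 + 5/97 = 975/97
  10 + 97/975 = 9847/975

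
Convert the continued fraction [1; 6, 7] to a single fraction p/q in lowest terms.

Fold from the inside: start with 7/1.
  6 + 1/7 = 43/7
  1 + 7/43 = 50/43

50/43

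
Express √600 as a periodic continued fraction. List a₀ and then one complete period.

a₀ = ⌊√600⌋ = 24.

[24; 2, 48]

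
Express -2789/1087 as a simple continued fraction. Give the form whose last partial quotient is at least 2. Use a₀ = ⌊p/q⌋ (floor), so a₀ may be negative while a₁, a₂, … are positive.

[-3; 2, 3, 3, 3, 14]

-2789 = -3*1087 + 472
1087 = 2*472 + 143
472 = 3*143 + 43
143 = 3*43 + 14
43 = 3*14 + 1
14 = 14*1 + 0  (stop)
So -2789/1087 = [-3; 2, 3, 3, 3, 14].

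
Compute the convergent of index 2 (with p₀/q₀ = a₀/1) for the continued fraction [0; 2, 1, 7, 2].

1/3

Using pₖ = aₖpₖ₋₁ + pₖ₋₂, qₖ = aₖqₖ₋₁ + qₖ₋₂ (with p₋₁=1, p₋₂=0, q₋₁=0, q₋₂=1):
  k=0: a=0, p=0, q=1
  k=1: a=2, p=1, q=2
  k=2: a=1, p=1, q=3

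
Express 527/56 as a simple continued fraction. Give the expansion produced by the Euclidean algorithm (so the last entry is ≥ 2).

[9; 2, 2, 3, 3]

527 = 9·56 + 23
56 = 2·23 + 10
23 = 2·10 + 3
10 = 3·3 + 1
3 = 3·1 + 0  (stop)
So 527/56 = [9; 2, 2, 3, 3].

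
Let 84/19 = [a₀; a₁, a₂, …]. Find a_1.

84 = 4·19 + 8   →  a_0 = 4
19 = 2·8 + 3   →  a_1 = 2

2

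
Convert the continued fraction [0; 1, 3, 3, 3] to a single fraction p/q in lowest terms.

Fold from the inside: start with 3/1.
  3 + 1/3 = 10/3
  3 + 3/10 = 33/10
  1 + 10/33 = 43/33
  0 + 33/43 = 33/43

33/43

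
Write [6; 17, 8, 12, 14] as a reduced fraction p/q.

141712/23391

Using pₖ = aₖpₖ₋₁ + pₖ₋₂ and qₖ = aₖqₖ₋₁ + qₖ₋₂:
  k=0: a=6, p=6, q=1
  k=1: a=17, p=103, q=17
  k=2: a=8, p=830, q=137
  k=3: a=12, p=10063, q=1661
  k=4: a=14, p=141712, q=23391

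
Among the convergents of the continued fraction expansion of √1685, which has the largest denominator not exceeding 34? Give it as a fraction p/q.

862/21

√1685 = [41; 20, 1, 1, 20, 82, …] (period length 5).
Convergents:
  p_0/q_0 = 41/1
  p_1/q_1 = 821/20
  p_2/q_2 = 862/21
  p_3/q_3 = 1683/41
q_2 = 21 ≤ 34 < 41 = q_3, so the answer is 862/21.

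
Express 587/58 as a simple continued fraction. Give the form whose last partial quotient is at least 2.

[10; 8, 3, 2]

587 = 10·58 + 7
58 = 8·7 + 2
7 = 3·2 + 1
2 = 2·1 + 0  (stop)
So 587/58 = [10; 8, 3, 2].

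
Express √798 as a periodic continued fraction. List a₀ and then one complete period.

[28; 4, 56]

a₀ = ⌊√798⌋ = 28.
With m₀=0, d₀=1 and mₖ₊₁ = dₖaₖ − mₖ, dₖ₊₁ = (n − mₖ₊₁²)/dₖ, aₖ₊₁ = ⌊(a₀+mₖ₊₁)/dₖ₊₁⌋:
  k=1: m=28, d=14, a=4
  k=2: m=28, d=1, a=56
d=1 and a=2a₀=56 at k=2, so the next step gives (m, d) = (28, 14) again — its k=1 value — and the period has length 2.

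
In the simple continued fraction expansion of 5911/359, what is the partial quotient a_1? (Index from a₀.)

2

5911 = 16·359 + 167   →  a_0 = 16
359 = 2·167 + 25   →  a_1 = 2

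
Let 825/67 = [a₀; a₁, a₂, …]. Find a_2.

825 = 12·67 + 21   →  a_0 = 12
67 = 3·21 + 4   →  a_1 = 3
21 = 5·4 + 1   →  a_2 = 5

5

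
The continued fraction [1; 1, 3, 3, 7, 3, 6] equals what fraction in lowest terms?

3330/1883

Fold from the inside: start with 6/1.
  3 + 1/6 = 19/6
  7 + 6/19 = 139/19
  3 + 19/139 = 436/139
  3 + 139/436 = 1447/436
  1 + 436/1447 = 1883/1447
  1 + 1447/1883 = 3330/1883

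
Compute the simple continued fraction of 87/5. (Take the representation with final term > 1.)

87 = 17·5 + 2
5 = 2·2 + 1
2 = 2·1 + 0  (stop)
So 87/5 = [17; 2, 2].

[17; 2, 2]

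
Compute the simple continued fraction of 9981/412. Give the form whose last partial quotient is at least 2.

9981 = 24·412 + 93
412 = 4·93 + 40
93 = 2·40 + 13
40 = 3·13 + 1
13 = 13·1 + 0  (stop)
So 9981/412 = [24; 4, 2, 3, 13].

[24; 4, 2, 3, 13]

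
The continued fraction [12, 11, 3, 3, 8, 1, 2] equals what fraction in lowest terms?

36749/3040

Fold from the inside: start with 2/1.
  1 + 1/2 = 3/2
  8 + 2/3 = 26/3
  3 + 3/26 = 81/26
  3 + 26/81 = 269/81
  11 + 81/269 = 3040/269
  12 + 269/3040 = 36749/3040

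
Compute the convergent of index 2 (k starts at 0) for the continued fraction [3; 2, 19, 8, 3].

136/39

Using pₖ = aₖpₖ₋₁ + pₖ₋₂, qₖ = aₖqₖ₋₁ + qₖ₋₂ (with p₋₁=1, p₋₂=0, q₋₁=0, q₋₂=1):
  k=0: a=3, p=3, q=1
  k=1: a=2, p=7, q=2
  k=2: a=19, p=136, q=39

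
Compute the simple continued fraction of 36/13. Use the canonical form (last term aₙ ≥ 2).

[2; 1, 3, 3]

36 = 2·13 + 10
13 = 1·10 + 3
10 = 3·3 + 1
3 = 3·1 + 0  (stop)
So 36/13 = [2; 1, 3, 3].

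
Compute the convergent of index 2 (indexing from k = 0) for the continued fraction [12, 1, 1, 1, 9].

25/2

Using pₖ = aₖpₖ₋₁ + pₖ₋₂, qₖ = aₖqₖ₋₁ + qₖ₋₂ (with p₋₁=1, p₋₂=0, q₋₁=0, q₋₂=1):
  k=0: a=12, p=12, q=1
  k=1: a=1, p=13, q=1
  k=2: a=1, p=25, q=2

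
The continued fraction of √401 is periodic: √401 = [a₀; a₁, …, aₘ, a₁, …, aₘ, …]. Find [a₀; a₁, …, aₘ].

a₀ = ⌊√401⌋ = 20.
With m₀=0, d₀=1 and mₖ₊₁ = dₖaₖ − mₖ, dₖ₊₁ = (n − mₖ₊₁²)/dₖ, aₖ₊₁ = ⌊(a₀+mₖ₊₁)/dₖ₊₁⌋:
  k=1: m=20, d=1, a=40
d=1 and a=2a₀=40 at k=1, so the next step gives (m, d) = (20, 1) again — its k=1 value — and the period has length 1.

[20; 40]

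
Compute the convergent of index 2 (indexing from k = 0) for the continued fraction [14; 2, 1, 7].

Using pₖ = aₖpₖ₋₁ + pₖ₋₂, qₖ = aₖqₖ₋₁ + qₖ₋₂ (with p₋₁=1, p₋₂=0, q₋₁=0, q₋₂=1):
  k=0: a=14, p=14, q=1
  k=1: a=2, p=29, q=2
  k=2: a=1, p=43, q=3

43/3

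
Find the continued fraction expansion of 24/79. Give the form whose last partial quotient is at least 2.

24 = 0×79 + 24
79 = 3×24 + 7
24 = 3×7 + 3
7 = 2×3 + 1
3 = 3×1 + 0  (stop)
So 24/79 = [0; 3, 3, 2, 3].

[0; 3, 3, 2, 3]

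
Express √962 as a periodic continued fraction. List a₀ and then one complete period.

a₀ = ⌊√962⌋ = 31.
With m₀=0, d₀=1 and mₖ₊₁ = dₖaₖ − mₖ, dₖ₊₁ = (n − mₖ₊₁²)/dₖ, aₖ₊₁ = ⌊(a₀+mₖ₊₁)/dₖ₊₁⌋:
  k=1: m=31, d=1, a=62
d=1 and a=2a₀=62 at k=1, so the next step gives (m, d) = (31, 1) again — its k=1 value — and the period has length 1.

[31; 62]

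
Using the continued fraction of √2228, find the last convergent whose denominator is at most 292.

√2228 = [47; 4, 1, 22, 1, 4, 94, …] (period length 6).
Convergents:
  p_0/q_0 = 47/1
  p_1/q_1 = 189/4
  p_2/q_2 = 236/5
  p_3/q_3 = 5381/114
  p_4/q_4 = 5617/119
  p_5/q_5 = 27849/590
q_4 = 119 ≤ 292 < 590 = q_5, so the answer is 5617/119.

5617/119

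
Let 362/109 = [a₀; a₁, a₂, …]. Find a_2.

8

362 = 3·109 + 35   →  a_0 = 3
109 = 3·35 + 4   →  a_1 = 3
35 = 8·4 + 3   →  a_2 = 8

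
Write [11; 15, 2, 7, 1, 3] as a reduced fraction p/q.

Fold from the inside: start with 3/1.
  1 + 1/3 = 4/3
  7 + 3/4 = 31/4
  2 + 4/31 = 66/31
  15 + 31/66 = 1021/66
  11 + 66/1021 = 11297/1021

11297/1021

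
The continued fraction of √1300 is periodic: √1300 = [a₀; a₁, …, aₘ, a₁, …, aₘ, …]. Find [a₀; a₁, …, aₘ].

a₀ = ⌊√1300⌋ = 36.
With m₀=0, d₀=1 and mₖ₊₁ = dₖaₖ − mₖ, dₖ₊₁ = (n − mₖ₊₁²)/dₖ, aₖ₊₁ = ⌊(a₀+mₖ₊₁)/dₖ₊₁⌋:
  k=1: m=36, d=4, a=18
  k=2: m=36, d=1, a=72
d=1 and a=2a₀=72 at k=2, so the next step gives (m, d) = (36, 4) again — its k=1 value — and the period has length 2.

[36; 18, 72]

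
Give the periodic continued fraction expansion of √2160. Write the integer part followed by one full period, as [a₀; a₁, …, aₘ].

[46; 2, 9, 1, 4, 1, 9, 2, 92]

a₀ = ⌊√2160⌋ = 46.
With m₀=0, d₀=1 and mₖ₊₁ = dₖaₖ − mₖ, dₖ₊₁ = (n − mₖ₊₁²)/dₖ, aₖ₊₁ = ⌊(a₀+mₖ₊₁)/dₖ₊₁⌋:
  k=1: m=46, d=44, a=2
  k=2: m=42, d=9, a=9
  k=3: m=39, d=71, a=1
  k=4: m=32, d=16, a=4
  k=5: m=32, d=71, a=1
  k=6: m=39, d=9, a=9
  k=7: m=42, d=44, a=2
  k=8: m=46, d=1, a=92
d=1 and a=2a₀=92 at k=8, so the next step gives (m, d) = (46, 44) again — its k=1 value — and the period has length 8.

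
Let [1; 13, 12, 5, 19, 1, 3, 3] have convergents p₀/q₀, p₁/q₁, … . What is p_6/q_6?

68537/63670

Using pₖ = aₖpₖ₋₁ + pₖ₋₂, qₖ = aₖqₖ₋₁ + qₖ₋₂ (with p₋₁=1, p₋₂=0, q₋₁=0, q₋₂=1):
  k=0: a=1, p=1, q=1
  k=1: a=13, p=14, q=13
  k=2: a=12, p=169, q=157
  k=3: a=5, p=859, q=798
  k=4: a=19, p=16490, q=15319
  k=5: a=1, p=17349, q=16117
  k=6: a=3, p=68537, q=63670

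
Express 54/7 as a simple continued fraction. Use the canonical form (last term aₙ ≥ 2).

[7; 1, 2, 2]

54 = 7*7 + 5
7 = 1*5 + 2
5 = 2*2 + 1
2 = 2*1 + 0  (stop)
So 54/7 = [7; 1, 2, 2].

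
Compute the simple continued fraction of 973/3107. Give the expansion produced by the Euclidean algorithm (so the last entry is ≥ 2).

973 = 0*3107 + 973
3107 = 3*973 + 188
973 = 5*188 + 33
188 = 5*33 + 23
33 = 1*23 + 10
23 = 2*10 + 3
10 = 3*3 + 1
3 = 3*1 + 0  (stop)
So 973/3107 = [0; 3, 5, 5, 1, 2, 3, 3].

[0; 3, 5, 5, 1, 2, 3, 3]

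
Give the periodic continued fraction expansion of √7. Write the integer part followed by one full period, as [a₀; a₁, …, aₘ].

a₀ = ⌊√7⌋ = 2.
With m₀=0, d₀=1 and mₖ₊₁ = dₖaₖ − mₖ, dₖ₊₁ = (n − mₖ₊₁²)/dₖ, aₖ₊₁ = ⌊(a₀+mₖ₊₁)/dₖ₊₁⌋:
  k=1: m=2, d=3, a=1
  k=2: m=1, d=2, a=1
  k=3: m=1, d=3, a=1
  k=4: m=2, d=1, a=4
d=1 and a=2a₀=4 at k=4, so the next step gives (m, d) = (2, 3) again — its k=1 value — and the period has length 4.

[2; 1, 1, 1, 4]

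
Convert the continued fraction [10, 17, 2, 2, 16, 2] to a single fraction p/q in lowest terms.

Using pₖ = aₖpₖ₋₁ + pₖ₋₂ and qₖ = aₖqₖ₋₁ + qₖ₋₂:
  k=0: a=10, p=10, q=1
  k=1: a=17, p=171, q=17
  k=2: a=2, p=352, q=35
  k=3: a=2, p=875, q=87
  k=4: a=16, p=14352, q=1427
  k=5: a=2, p=29579, q=2941

29579/2941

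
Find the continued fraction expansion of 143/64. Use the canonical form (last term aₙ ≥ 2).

[2; 4, 3, 1, 3]

143 = 2·64 + 15
64 = 4·15 + 4
15 = 3·4 + 3
4 = 1·3 + 1
3 = 3·1 + 0  (stop)
So 143/64 = [2; 4, 3, 1, 3].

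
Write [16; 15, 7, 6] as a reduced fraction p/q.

10459/651

Using pₖ = aₖpₖ₋₁ + pₖ₋₂ and qₖ = aₖqₖ₋₁ + qₖ₋₂:
  k=0: a=16, p=16, q=1
  k=1: a=15, p=241, q=15
  k=2: a=7, p=1703, q=106
  k=3: a=6, p=10459, q=651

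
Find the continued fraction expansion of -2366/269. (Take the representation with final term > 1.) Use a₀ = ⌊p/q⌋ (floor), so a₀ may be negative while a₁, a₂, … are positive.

[-9; 4, 1, 8, 6]

-2366 = -9*269 + 55
269 = 4*55 + 49
55 = 1*49 + 6
49 = 8*6 + 1
6 = 6*1 + 0  (stop)
So -2366/269 = [-9; 4, 1, 8, 6].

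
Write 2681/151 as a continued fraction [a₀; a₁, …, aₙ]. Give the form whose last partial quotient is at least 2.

[17; 1, 3, 12, 3]

2681 = 17*151 + 114
151 = 1*114 + 37
114 = 3*37 + 3
37 = 12*3 + 1
3 = 3*1 + 0  (stop)
So 2681/151 = [17; 1, 3, 12, 3].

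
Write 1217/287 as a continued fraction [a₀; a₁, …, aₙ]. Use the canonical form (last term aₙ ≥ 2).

1217 = 4*287 + 69
287 = 4*69 + 11
69 = 6*11 + 3
11 = 3*3 + 2
3 = 1*2 + 1
2 = 2*1 + 0  (stop)
So 1217/287 = [4; 4, 6, 3, 1, 2].

[4; 4, 6, 3, 1, 2]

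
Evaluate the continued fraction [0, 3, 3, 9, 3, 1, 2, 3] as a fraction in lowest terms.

Using pₖ = aₖpₖ₋₁ + pₖ₋₂ and qₖ = aₖqₖ₋₁ + qₖ₋₂:
  k=0: a=0, p=0, q=1
  k=1: a=3, p=1, q=3
  k=2: a=3, p=3, q=10
  k=3: a=9, p=28, q=93
  k=4: a=3, p=87, q=289
  k=5: a=1, p=115, q=382
  k=6: a=2, p=317, q=1053
  k=7: a=3, p=1066, q=3541

1066/3541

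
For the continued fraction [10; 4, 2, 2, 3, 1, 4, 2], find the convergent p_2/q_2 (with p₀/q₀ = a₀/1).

Using pₖ = aₖpₖ₋₁ + pₖ₋₂, qₖ = aₖqₖ₋₁ + qₖ₋₂ (with p₋₁=1, p₋₂=0, q₋₁=0, q₋₂=1):
  k=0: a=10, p=10, q=1
  k=1: a=4, p=41, q=4
  k=2: a=2, p=92, q=9

92/9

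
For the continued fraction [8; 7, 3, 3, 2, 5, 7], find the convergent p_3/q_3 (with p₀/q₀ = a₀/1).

594/73

Using pₖ = aₖpₖ₋₁ + pₖ₋₂, qₖ = aₖqₖ₋₁ + qₖ₋₂ (with p₋₁=1, p₋₂=0, q₋₁=0, q₋₂=1):
  k=0: a=8, p=8, q=1
  k=1: a=7, p=57, q=7
  k=2: a=3, p=179, q=22
  k=3: a=3, p=594, q=73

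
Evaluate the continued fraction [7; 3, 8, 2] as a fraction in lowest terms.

Fold from the inside: start with 2/1.
  8 + 1/2 = 17/2
  3 + 2/17 = 53/17
  7 + 17/53 = 388/53

388/53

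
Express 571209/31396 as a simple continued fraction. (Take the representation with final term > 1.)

[18; 5, 6, 7, 2, 1, 14, 3]

571209 = 18·31396 + 6081
31396 = 5·6081 + 991
6081 = 6·991 + 135
991 = 7·135 + 46
135 = 2·46 + 43
46 = 1·43 + 3
43 = 14·3 + 1
3 = 3·1 + 0  (stop)
So 571209/31396 = [18; 5, 6, 7, 2, 1, 14, 3].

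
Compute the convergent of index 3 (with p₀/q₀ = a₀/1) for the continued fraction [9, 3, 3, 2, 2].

214/23

Using pₖ = aₖpₖ₋₁ + pₖ₋₂, qₖ = aₖqₖ₋₁ + qₖ₋₂ (with p₋₁=1, p₋₂=0, q₋₁=0, q₋₂=1):
  k=0: a=9, p=9, q=1
  k=1: a=3, p=28, q=3
  k=2: a=3, p=93, q=10
  k=3: a=2, p=214, q=23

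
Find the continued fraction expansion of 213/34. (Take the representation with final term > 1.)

[6; 3, 1, 3, 2]

213 = 6·34 + 9
34 = 3·9 + 7
9 = 1·7 + 2
7 = 3·2 + 1
2 = 2·1 + 0  (stop)
So 213/34 = [6; 3, 1, 3, 2].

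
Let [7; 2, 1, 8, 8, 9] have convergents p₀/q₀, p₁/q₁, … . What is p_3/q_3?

191/26

Using pₖ = aₖpₖ₋₁ + pₖ₋₂, qₖ = aₖqₖ₋₁ + qₖ₋₂ (with p₋₁=1, p₋₂=0, q₋₁=0, q₋₂=1):
  k=0: a=7, p=7, q=1
  k=1: a=2, p=15, q=2
  k=2: a=1, p=22, q=3
  k=3: a=8, p=191, q=26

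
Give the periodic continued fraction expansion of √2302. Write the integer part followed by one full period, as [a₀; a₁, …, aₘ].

a₀ = ⌊√2302⌋ = 47.
With m₀=0, d₀=1 and mₖ₊₁ = dₖaₖ − mₖ, dₖ₊₁ = (n − mₖ₊₁²)/dₖ, aₖ₊₁ = ⌊(a₀+mₖ₊₁)/dₖ₊₁⌋:
  k=1: m=47, d=93, a=1
  k=2: m=46, d=2, a=46
  k=3: m=46, d=93, a=1
  k=4: m=47, d=1, a=94
d=1 and a=2a₀=94 at k=4, so the next step gives (m, d) = (47, 93) again — its k=1 value — and the period has length 4.

[47; 1, 46, 1, 94]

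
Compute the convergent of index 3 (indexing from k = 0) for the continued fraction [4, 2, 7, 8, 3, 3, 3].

545/122

Using pₖ = aₖpₖ₋₁ + pₖ₋₂, qₖ = aₖqₖ₋₁ + qₖ₋₂ (with p₋₁=1, p₋₂=0, q₋₁=0, q₋₂=1):
  k=0: a=4, p=4, q=1
  k=1: a=2, p=9, q=2
  k=2: a=7, p=67, q=15
  k=3: a=8, p=545, q=122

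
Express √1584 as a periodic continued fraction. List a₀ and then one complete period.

[39; 1, 3, 1, 78]

a₀ = ⌊√1584⌋ = 39.
With m₀=0, d₀=1 and mₖ₊₁ = dₖaₖ − mₖ, dₖ₊₁ = (n − mₖ₊₁²)/dₖ, aₖ₊₁ = ⌊(a₀+mₖ₊₁)/dₖ₊₁⌋:
  k=1: m=39, d=63, a=1
  k=2: m=24, d=16, a=3
  k=3: m=24, d=63, a=1
  k=4: m=39, d=1, a=78
d=1 and a=2a₀=78 at k=4, so the next step gives (m, d) = (39, 63) again — its k=1 value — and the period has length 4.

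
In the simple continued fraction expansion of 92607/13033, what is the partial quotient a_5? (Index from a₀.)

8

92607 = 7·13033 + 1376   →  a_0 = 7
13033 = 9·1376 + 649   →  a_1 = 9
1376 = 2·649 + 78   →  a_2 = 2
649 = 8·78 + 25   →  a_3 = 8
78 = 3·25 + 3   →  a_4 = 3
25 = 8·3 + 1   →  a_5 = 8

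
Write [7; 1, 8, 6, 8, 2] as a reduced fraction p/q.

Fold from the inside: start with 2/1.
  8 + 1/2 = 17/2
  6 + 2/17 = 104/17
  8 + 17/104 = 849/104
  1 + 104/849 = 953/849
  7 + 849/953 = 7520/953

7520/953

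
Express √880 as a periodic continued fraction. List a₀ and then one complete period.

a₀ = ⌊√880⌋ = 29.
With m₀=0, d₀=1 and mₖ₊₁ = dₖaₖ − mₖ, dₖ₊₁ = (n − mₖ₊₁²)/dₖ, aₖ₊₁ = ⌊(a₀+mₖ₊₁)/dₖ₊₁⌋:
  k=1: m=29, d=39, a=1
  k=2: m=10, d=20, a=1
  k=3: m=10, d=39, a=1
  k=4: m=29, d=1, a=58
d=1 and a=2a₀=58 at k=4, so the next step gives (m, d) = (29, 39) again — its k=1 value — and the period has length 4.

[29; 1, 1, 1, 58]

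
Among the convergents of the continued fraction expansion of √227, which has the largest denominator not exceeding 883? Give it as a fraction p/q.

6795/451

√227 = [15; 15, 30, …] (period length 2).
Convergents:
  p_0/q_0 = 15/1
  p_1/q_1 = 226/15
  p_2/q_2 = 6795/451
  p_3/q_3 = 102151/6780
q_2 = 451 ≤ 883 < 6780 = q_3, so the answer is 6795/451.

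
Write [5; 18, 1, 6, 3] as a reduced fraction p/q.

Fold from the inside: start with 3/1.
  6 + 1/3 = 19/3
  1 + 3/19 = 22/19
  18 + 19/22 = 415/22
  5 + 22/415 = 2097/415

2097/415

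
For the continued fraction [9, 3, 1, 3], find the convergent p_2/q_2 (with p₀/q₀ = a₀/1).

Using pₖ = aₖpₖ₋₁ + pₖ₋₂, qₖ = aₖqₖ₋₁ + qₖ₋₂ (with p₋₁=1, p₋₂=0, q₋₁=0, q₋₂=1):
  k=0: a=9, p=9, q=1
  k=1: a=3, p=28, q=3
  k=2: a=1, p=37, q=4

37/4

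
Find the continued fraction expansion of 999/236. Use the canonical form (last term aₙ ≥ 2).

999 = 4*236 + 55
236 = 4*55 + 16
55 = 3*16 + 7
16 = 2*7 + 2
7 = 3*2 + 1
2 = 2*1 + 0  (stop)
So 999/236 = [4; 4, 3, 2, 3, 2].

[4; 4, 3, 2, 3, 2]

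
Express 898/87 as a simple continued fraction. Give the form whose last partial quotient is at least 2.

[10; 3, 9, 3]

898 = 10×87 + 28
87 = 3×28 + 3
28 = 9×3 + 1
3 = 3×1 + 0  (stop)
So 898/87 = [10; 3, 9, 3].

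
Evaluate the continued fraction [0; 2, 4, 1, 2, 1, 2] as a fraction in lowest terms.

Fold from the inside: start with 2/1.
  1 + 1/2 = 3/2
  2 + 2/3 = 8/3
  1 + 3/8 = 11/8
  4 + 8/11 = 52/11
  2 + 11/52 = 115/52
  0 + 52/115 = 52/115

52/115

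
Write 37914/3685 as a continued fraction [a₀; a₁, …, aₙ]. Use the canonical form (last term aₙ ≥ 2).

[10; 3, 2, 6, 3, 8, 3]

37914 = 10×3685 + 1064
3685 = 3×1064 + 493
1064 = 2×493 + 78
493 = 6×78 + 25
78 = 3×25 + 3
25 = 8×3 + 1
3 = 3×1 + 0  (stop)
So 37914/3685 = [10; 3, 2, 6, 3, 8, 3].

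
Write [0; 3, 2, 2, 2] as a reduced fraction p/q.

Using pₖ = aₖpₖ₋₁ + pₖ₋₂ and qₖ = aₖqₖ₋₁ + qₖ₋₂:
  k=0: a=0, p=0, q=1
  k=1: a=3, p=1, q=3
  k=2: a=2, p=2, q=7
  k=3: a=2, p=5, q=17
  k=4: a=2, p=12, q=41

12/41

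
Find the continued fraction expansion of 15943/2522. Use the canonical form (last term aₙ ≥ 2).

[6; 3, 9, 8, 1, 9]

15943 = 6·2522 + 811
2522 = 3·811 + 89
811 = 9·89 + 10
89 = 8·10 + 9
10 = 1·9 + 1
9 = 9·1 + 0  (stop)
So 15943/2522 = [6; 3, 9, 8, 1, 9].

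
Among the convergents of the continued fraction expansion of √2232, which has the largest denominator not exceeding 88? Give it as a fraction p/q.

1937/41

√2232 = [47; 4, 10, 4, 94, …] (period length 4).
Convergents:
  p_0/q_0 = 47/1
  p_1/q_1 = 189/4
  p_2/q_2 = 1937/41
  p_3/q_3 = 7937/168
q_2 = 41 ≤ 88 < 168 = q_3, so the answer is 1937/41.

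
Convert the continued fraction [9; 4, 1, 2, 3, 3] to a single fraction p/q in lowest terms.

1428/155

Using pₖ = aₖpₖ₋₁ + pₖ₋₂ and qₖ = aₖqₖ₋₁ + qₖ₋₂:
  k=0: a=9, p=9, q=1
  k=1: a=4, p=37, q=4
  k=2: a=1, p=46, q=5
  k=3: a=2, p=129, q=14
  k=4: a=3, p=433, q=47
  k=5: a=3, p=1428, q=155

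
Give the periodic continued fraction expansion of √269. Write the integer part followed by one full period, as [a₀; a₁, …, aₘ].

a₀ = ⌊√269⌋ = 16.
With m₀=0, d₀=1 and mₖ₊₁ = dₖaₖ − mₖ, dₖ₊₁ = (n − mₖ₊₁²)/dₖ, aₖ₊₁ = ⌊(a₀+mₖ₊₁)/dₖ₊₁⌋:
  k=1: m=16, d=13, a=2
  k=2: m=10, d=13, a=2
  k=3: m=16, d=1, a=32
d=1 and a=2a₀=32 at k=3, so the next step gives (m, d) = (16, 13) again — its k=1 value — and the period has length 3.

[16; 2, 2, 32]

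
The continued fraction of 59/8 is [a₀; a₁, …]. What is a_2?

1

59 = 7·8 + 3   →  a_0 = 7
8 = 2·3 + 2   →  a_1 = 2
3 = 1·2 + 1   →  a_2 = 1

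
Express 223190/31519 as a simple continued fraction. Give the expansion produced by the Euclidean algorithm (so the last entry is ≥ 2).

223190 = 7*31519 + 2557
31519 = 12*2557 + 835
2557 = 3*835 + 52
835 = 16*52 + 3
52 = 17*3 + 1
3 = 3*1 + 0  (stop)
So 223190/31519 = [7; 12, 3, 16, 17, 3].

[7; 12, 3, 16, 17, 3]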